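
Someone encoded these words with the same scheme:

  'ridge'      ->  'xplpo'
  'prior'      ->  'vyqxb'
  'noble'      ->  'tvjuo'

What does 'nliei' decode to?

heavy

Each letter shifts forward by (position + 6), i.e. 6, 7, 8, … — the shift grows by one for each successive letter.
Undoing it on nliei: n−6=h, l−7=e, i−8=a, e−9=v, i−10=y.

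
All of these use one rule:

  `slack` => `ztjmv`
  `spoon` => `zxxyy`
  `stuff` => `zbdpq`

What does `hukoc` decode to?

amber

Letter i (0-indexed) is shifted by i+7, so successive shifts are 7, 8, 9, ….
Decoding hukoc: h−7=a, u−8=m, k−9=b, o−10=e, c−11=r.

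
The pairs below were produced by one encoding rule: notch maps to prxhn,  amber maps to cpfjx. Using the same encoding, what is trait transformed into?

The shift increases by 1 at each position, starting from +2: 2, 3, 4, ….
On trait: t+2=v, r+3=u, a+4=e, i+5=n, t+6=z.

vuenz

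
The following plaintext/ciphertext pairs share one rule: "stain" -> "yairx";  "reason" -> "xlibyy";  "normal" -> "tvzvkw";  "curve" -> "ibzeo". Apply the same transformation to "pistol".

vpacyw

In stain: s→y is +6, t→a is +7, a→i is +8, i→r is +9 — the shift increases by 1 each position. The shift increases by 1 at each position, starting from +6: 6, 7, 8, ….
Applying it to pistol: p+6=v, i+7=p, s+8=a, t+9=c, o+10=y, l+11=w.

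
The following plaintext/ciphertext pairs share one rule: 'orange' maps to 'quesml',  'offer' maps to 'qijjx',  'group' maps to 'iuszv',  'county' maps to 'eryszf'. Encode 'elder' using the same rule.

gohjx

In orange: o→q is +2, r→u is +3, a→e is +4, n→s is +5 — the shift increases by 1 each position. Letter i (0-indexed) is shifted by i+2, so successive shifts are 2, 3, 4, ….
For elder: e+2=g, l+3=o, d+4=h, e+5=j, r+6=x.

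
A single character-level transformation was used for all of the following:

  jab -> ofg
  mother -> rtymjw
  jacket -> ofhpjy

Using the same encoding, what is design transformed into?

Compare letters: j→o is +5, a→f is +5, b→g is +5 — a constant shift. Every letter moves 5 places later in the alphabet, wrapping around z→a.
On design: d+5=i, e+5=j, s+5=x, i+5=n, g+5=l, n+5=s.

ijxnls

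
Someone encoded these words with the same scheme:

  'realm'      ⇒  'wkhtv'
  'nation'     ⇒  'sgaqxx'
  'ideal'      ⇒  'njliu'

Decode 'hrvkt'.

In realm: r→w is +5, e→k is +6, a→h is +7, l→t is +8 — the shift increases by 1 each position. The shift increases by 1 at each position, starting from +5: 5, 6, 7, ….
Decoding hrvkt: h−5=c, r−6=l, v−7=o, k−8=c, t−9=k.

clock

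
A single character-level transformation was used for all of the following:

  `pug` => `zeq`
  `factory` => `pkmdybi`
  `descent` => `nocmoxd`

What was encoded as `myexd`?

It's a constant shift of +10 (ROT10).
Decoding myexd: m−10=c, y−10=o, e−10=u, x−10=n, d−10=t.

count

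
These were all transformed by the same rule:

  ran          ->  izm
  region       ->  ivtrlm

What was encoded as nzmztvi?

Each pair mirrors across the alphabet (r↔i, a↔z, n↔m): positions sum to 25. Each letter is replaced by its mirror in the alphabet: a↔z, b↔y, c↔x, and so on (the Atbash cipher).
Reversing it on nzmztvi: n↔m, z↔a, m↔n, z↔a, t↔g, v↔e, i↔r.

manager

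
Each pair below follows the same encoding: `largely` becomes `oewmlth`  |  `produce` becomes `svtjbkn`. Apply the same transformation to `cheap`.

In largely: l→o is +3, a→e is +4, r→w is +5, g→m is +6 — the shift increases by 1 each position. Letter i (0-indexed) is shifted by i+3, so successive shifts are 3, 4, 5, ….
For cheap: c+3=f, h+4=l, e+5=j, a+6=g, p+7=w.

fljgw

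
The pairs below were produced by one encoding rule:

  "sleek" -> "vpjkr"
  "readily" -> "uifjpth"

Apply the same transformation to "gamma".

Letter i (0-indexed) is shifted by i+3, so successive shifts are 3, 4, 5, ….
For gamma: g+3=j, a+4=e, m+5=r, m+6=s, a+7=h.

jersh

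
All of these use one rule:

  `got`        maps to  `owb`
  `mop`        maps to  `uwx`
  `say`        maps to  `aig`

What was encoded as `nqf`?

fix

Compare letters: g→o is +8, o→w is +8, t→b is +8 — a constant shift. Every letter moves 8 places later in the alphabet, wrapping around z→a.
Reversing it on nqf: n−8=f, q−8=i, f−8=x.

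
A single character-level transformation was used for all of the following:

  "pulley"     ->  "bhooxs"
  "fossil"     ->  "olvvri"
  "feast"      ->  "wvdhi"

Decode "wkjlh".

eight

Two steps: reverse the string, then apply a Caesar shift of +3.
Undoing it on wkjlh: shift back: w−3=t, k−3=h, j−3=g, l−3=i, h−3=e → thgie; then reverse → eight.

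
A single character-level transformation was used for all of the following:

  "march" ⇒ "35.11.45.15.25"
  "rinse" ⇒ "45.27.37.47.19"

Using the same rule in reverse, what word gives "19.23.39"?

ego

m(#13)→35 and a(#1)→11: differences scale by 2, so n = 2·pos + 9. The formula is n = 2×(alphabet index, a=1) + 9.
Decoding 19.23.39: 19→(19−9)÷2=5=e, 23→(23−9)÷2=7=g, 39→(39−9)÷2=15=o.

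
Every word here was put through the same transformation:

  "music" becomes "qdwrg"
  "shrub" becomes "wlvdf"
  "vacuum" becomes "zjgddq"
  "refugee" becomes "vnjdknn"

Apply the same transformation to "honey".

lxrnc

The shift depends on letter class: consonant m→q is +4, but vowel u→d is +9. The rule splits by letter class: vowels +9, consonants +4.
Applying it to honey: h(cons)+4=l, o(vowel)+9=x, n(cons)+4=r, e(vowel)+9=n, y(cons)+4=c.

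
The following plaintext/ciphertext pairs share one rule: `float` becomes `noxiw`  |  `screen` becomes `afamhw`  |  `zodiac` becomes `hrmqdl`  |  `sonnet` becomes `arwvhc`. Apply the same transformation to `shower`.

akxeha

Shifts by position in float: pos 0: f→n (+8), pos 1: l→o (+3), pos 2: o→x (+9), pos 3: a→i (+8), pos 4: t→w (+3) — repeating every 3. A repeating key of period 3 is used — shifts +8, +3, +9 over and over.
Applying it to shower: s+8=a, h+3=k, o+9=x, w+8=e, e+3=h, r+9=a.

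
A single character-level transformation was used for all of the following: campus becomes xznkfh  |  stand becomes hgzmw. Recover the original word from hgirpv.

Each pair mirrors across the alphabet (c↔x, a↔z, m↔n): positions sum to 25. Letters are reflected about the middle of the alphabet (position → 25−position): Atbash.
Decoding hgirpv: h↔s, g↔t, i↔r, r↔i, p↔k, v↔e.

strike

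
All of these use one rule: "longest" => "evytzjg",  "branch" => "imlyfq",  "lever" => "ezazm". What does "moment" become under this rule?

Treating letters as 0–25, the rule is x ↦ 23x + 11 (mod 26).
For moment: m(12)→23·12+11≡1=b; o(14)→23·14+11≡21=v; m(12)→23·12+11≡1=b; e(4)→23·4+11≡25=z; n(13)→23·13+11≡24=y; t(19)→23·19+11≡6=g (all mod 26).

bvbzyg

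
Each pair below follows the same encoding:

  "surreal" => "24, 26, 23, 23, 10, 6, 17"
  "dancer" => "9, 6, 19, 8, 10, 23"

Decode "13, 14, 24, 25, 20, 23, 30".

s is letter #19 and maps to 24: an offset of 5. The number is (letter's place in the alphabet, a=1) + 5.
Reversing it on 13, 14, 24, 25, 20, 23, 30: 13→(13−5)÷1=8=h, 14→(14−5)÷1=9=i, 24→(24−5)÷1=19=s, 25→(25−5)÷1=20=t, 20→(20−5)÷1=15=o, 23→(23−5)÷1=18=r, 30→(30−5)÷1=25=y.

history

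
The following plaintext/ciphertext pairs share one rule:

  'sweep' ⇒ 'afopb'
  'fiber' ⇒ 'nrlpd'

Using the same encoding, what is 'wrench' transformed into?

In sweep: s→a is +8, w→f is +9, e→o is +10, e→p is +11 — the shift increases by 1 each position. The shift increases by 1 at each position, starting from +8: 8, 9, 10, ….
For wrench: w+8=e, r+9=a, e+10=o, n+11=y, c+12=o, h+13=u.

eaoyou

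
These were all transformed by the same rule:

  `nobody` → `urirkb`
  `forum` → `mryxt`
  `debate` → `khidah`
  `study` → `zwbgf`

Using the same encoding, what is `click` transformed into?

Shifts by position in nobody: pos 0: n→u (+7), pos 1: o→r (+3), pos 2: b→i (+7), pos 3: o→r (+3) — repeating every 2. It's a Vigenère-style cipher with numeric key [7,3]: position i shifts by key[i mod 2].
For click: c+7=j, l+3=o, i+7=p, c+3=f, k+7=r.

jopfr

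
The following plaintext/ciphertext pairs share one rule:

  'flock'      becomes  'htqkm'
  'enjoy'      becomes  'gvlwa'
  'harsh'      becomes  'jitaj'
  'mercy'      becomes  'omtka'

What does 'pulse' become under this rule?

It's a Vigenère-style cipher with numeric key [2,8]: position i shifts by key[i mod 2].
On pulse: p+2=r, u+8=c, l+2=n, s+8=a, e+2=g.

rcnag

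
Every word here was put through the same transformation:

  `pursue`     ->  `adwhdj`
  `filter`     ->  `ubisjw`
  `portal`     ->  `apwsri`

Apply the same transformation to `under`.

deyjw

p(15)→a(0) and u(20)→d(3) fit y≡11x+17 (mod 26); the inverse of 11 mod 26 is 19. Each letter's alphabet position (a=0..z=25) is mapped through 11·x+17 mod 26 — an affine cipher.
For under: u(20)→11·20+17≡3=d; n(13)→11·13+17≡4=e; d(3)→11·3+17≡24=y; e(4)→11·4+17≡9=j; r(17)→11·17+17≡22=w (all mod 26).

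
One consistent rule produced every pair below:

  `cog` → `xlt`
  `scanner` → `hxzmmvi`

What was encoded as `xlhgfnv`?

costume

Letters are reflected about the middle of the alphabet (position → 25−position): Atbash.
Reversing it on xlhgfnv: x↔c, l↔o, h↔s, g↔t, f↔u, n↔m, v↔e.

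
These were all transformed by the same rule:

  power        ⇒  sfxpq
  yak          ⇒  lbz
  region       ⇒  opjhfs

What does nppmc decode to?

The output letters match the input read backwards, each shifted +1: power reversed is rewop. Two steps: reverse the string, then apply a Caesar shift of +1.
Undoing it on nppmc: shift back: n−1=m, p−1=o, p−1=o, m−1=l, c−1=b → moolb; then reverse → bloom.

bloom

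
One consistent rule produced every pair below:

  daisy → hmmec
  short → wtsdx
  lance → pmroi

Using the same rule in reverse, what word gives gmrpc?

Shifts by position in daisy: pos 0: d→h (+4), pos 1: a→m (+12), pos 2: i→m (+4), pos 3: s→e (+12) — repeating every 2. The shifts repeat in a cycle of length 2: positions 0,1,… shift by +4, +12, then the pattern repeats.
Undoing it on gmrpc: g−4=c, m−12=a, r−4=n, p−12=d, c−4=y.

candy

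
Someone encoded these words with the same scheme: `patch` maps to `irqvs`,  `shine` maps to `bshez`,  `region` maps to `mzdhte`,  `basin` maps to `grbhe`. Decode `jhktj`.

widow

This is an affine cipher: with a=0,…,z=25, each position x becomes (15x+17) mod 26.
Undoing it on jhktj: j(9)→7·(9−17)≡22=w; h(7)→7·(7−17)≡8=i; k(10)→7·(10−17)≡3=d; t(19)→7·(19−17)≡14=o; j(9)→7·(9−17)≡22=w (all mod 26).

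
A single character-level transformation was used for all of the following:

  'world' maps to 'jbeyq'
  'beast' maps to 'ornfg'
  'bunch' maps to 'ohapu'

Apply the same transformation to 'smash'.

fznfu

Compare letters: w→j is +13, o→b is +13, r→e is +13 — a constant shift. It's a constant shift of +13 (ROT13).
Applying it to smash: s+13=f, m+13=z, a+13=n, s+13=f, h+13=u.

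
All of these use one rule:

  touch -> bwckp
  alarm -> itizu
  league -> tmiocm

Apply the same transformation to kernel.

Compare letters: t→b is +8, o→w is +8, u→c is +8 — a constant shift. It's a constant shift of +8 (ROT8).
Applying it to kernel: k+8=s, e+8=m, r+8=z, n+8=v, e+8=m, l+8=t.

smzvmt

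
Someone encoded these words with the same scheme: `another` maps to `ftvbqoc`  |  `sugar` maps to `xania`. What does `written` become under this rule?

bxpbcoy

In another: a→f is +5, n→t is +6, o→v is +7, t→b is +8 — the shift increases by 1 each position. The shift increases by 1 at each position, starting from +5: 5, 6, 7, ….
On written: w+5=b, r+6=x, i+7=p, t+8=b, t+9=c, e+10=o, n+11=y.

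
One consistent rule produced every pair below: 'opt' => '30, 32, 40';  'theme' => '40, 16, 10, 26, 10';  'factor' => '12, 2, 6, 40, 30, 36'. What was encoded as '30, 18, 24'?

o(#15)→30 and p(#16)→32: differences scale by 2, so n = 2·pos + 0. The formula is n = 2×(alphabet index, a=1).
Reversing it on 30, 18, 24: 30→(30−0)÷2=15=o, 18→(18−0)÷2=9=i, 24→(24−0)÷2=12=l.

oil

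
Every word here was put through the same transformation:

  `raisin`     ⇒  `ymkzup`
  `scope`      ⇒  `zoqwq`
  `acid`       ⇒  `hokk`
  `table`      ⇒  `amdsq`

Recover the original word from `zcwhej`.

Shifts by position in raisin: pos 0: r→y (+7), pos 1: a→m (+12), pos 2: i→k (+2), pos 3: s→z (+7), pos 4: i→u (+12), pos 5: n→p (+2) — repeating every 3. It's a Vigenère-style cipher with numeric key [7,12,2]: position i shifts by key[i mod 3].
Undoing it on zcwhej: z−7=s, c−12=q, w−2=u, h−7=a, e−12=s, j−2=h.

squash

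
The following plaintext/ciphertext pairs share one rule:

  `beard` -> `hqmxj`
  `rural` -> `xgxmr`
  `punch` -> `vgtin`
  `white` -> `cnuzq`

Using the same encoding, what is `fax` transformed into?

The rule splits by letter class: vowels +12, consonants +6.
On fax: f(cons)+6=l, a(vowel)+12=m, x(cons)+6=d.

lmd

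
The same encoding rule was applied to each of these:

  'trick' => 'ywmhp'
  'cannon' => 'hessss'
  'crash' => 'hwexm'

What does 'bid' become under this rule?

gmi

The rule splits by letter class: vowels +4, consonants +5.
For bid: b(cons)+5=g, i(vowel)+4=m, d(cons)+5=i.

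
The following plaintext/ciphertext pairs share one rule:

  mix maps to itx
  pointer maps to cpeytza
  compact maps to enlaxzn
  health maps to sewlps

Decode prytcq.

The output letters match the input read backwards, each shifted +11: mix reversed is xim. Two steps: reverse the string, then apply a Caesar shift of +11.
Reversing it on prytcq: shift back: p−11=e, r−11=g, y−11=n, t−11=i, c−11=r, q−11=f → egnirf; then reverse → fringe.

fringe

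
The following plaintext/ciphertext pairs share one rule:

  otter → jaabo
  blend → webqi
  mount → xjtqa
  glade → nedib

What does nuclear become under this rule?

qtpebdo

o(14)→j(9) and t(19)→a(0) fit y≡19x+3 (mod 26); the inverse of 19 mod 26 is 11. This is an affine cipher: with a=0,…,z=25, each position x becomes (19x+3) mod 26.
On nuclear: n(13)→19·13+3≡16=q; u(20)→19·20+3≡19=t; c(2)→19·2+3≡15=p; l(11)→19·11+3≡4=e; e(4)→19·4+3≡1=b; a(0)→19·0+3≡3=d; r(17)→19·17+3≡14=o (all mod 26).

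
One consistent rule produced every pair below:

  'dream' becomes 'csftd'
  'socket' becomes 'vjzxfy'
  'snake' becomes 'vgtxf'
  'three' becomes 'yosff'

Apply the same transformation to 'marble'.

Treating letters as 0–25, the rule is x ↦ 3x + 19 (mod 26).
On marble: m(12)→3·12+19≡3=d; a(0)→3·0+19≡19=t; r(17)→3·17+19≡18=s; b(1)→3·1+19≡22=w; l(11)→3·11+19≡0=a; e(4)→3·4+19≡5=f (all mod 26).

dtswaf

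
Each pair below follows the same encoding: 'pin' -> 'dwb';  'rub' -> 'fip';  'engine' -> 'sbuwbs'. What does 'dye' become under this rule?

Every letter moves 14 places later in the alphabet, wrapping around z→a.
On dye: d+14=r, y+14=m, e+14=s.

rms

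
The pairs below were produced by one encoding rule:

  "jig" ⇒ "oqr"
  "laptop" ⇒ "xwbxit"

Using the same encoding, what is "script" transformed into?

The output letters match the input read backwards, each shifted +8: jig reversed is gij. Two steps: reverse the string, then apply a Caesar shift of +8.
For script: reverse → tpircs; then shift: t+8=b, p+8=x, i+8=q, r+8=z, c+8=k, s+8=a.

bxqzka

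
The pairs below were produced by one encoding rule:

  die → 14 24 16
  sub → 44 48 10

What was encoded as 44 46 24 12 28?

stick

Each letter becomes 2×(its alphabet position, a=1..z=26) + 6.
Decoding 44 46 24 12 28: 44→(44−6)÷2=19=s, 46→(46−6)÷2=20=t, 24→(24−6)÷2=9=i, 12→(12−6)÷2=3=c, 28→(28−6)÷2=11=k.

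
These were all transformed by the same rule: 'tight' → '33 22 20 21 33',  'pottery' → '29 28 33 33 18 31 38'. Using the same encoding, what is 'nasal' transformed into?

Each letter is replaced by its alphabet position (a=1..z=26) + 13.
On nasal: n=14→27, a=1→14, s=19→32, a=1→14, l=12→25.

27 14 32 14 25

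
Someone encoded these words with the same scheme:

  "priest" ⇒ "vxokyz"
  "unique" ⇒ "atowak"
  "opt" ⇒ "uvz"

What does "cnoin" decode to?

Compare letters: p→v is +6, r→x is +6, i→o is +6 — a constant shift. Each letter is shifted forward by 6 in the alphabet (a Caesar shift of +6).
Undoing it on cnoin: c−6=w, n−6=h, o−6=i, i−6=c, n−6=h.

which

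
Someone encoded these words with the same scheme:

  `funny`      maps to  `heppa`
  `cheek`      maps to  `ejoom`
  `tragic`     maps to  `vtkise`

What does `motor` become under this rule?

The shift depends on letter class: consonant f→h is +2, but vowel u→e is +10. Two shifts are in play — +10 for a/e/i/o/u, +2 for every other letter.
On motor: m(cons)+2=o, o(vowel)+10=y, t(cons)+2=v, o(vowel)+10=y, r(cons)+2=t.

oyvyt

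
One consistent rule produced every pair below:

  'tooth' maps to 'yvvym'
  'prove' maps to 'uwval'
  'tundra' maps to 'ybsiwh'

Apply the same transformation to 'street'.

The shift depends on letter class: consonant t→y is +5, but vowel o→v is +7. Vowels shift forward by 7 and consonants shift forward by 5.
Applying it to street: s(cons)+5=x, t(cons)+5=y, r(cons)+5=w, e(vowel)+7=l, e(vowel)+7=l, t(cons)+5=y.

xywlly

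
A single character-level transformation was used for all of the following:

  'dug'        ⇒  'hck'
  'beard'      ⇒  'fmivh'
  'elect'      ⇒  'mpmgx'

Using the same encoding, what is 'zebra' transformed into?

dmfvi

Vowels shift forward by 8 and consonants shift forward by 4.
For zebra: z(cons)+4=d, e(vowel)+8=m, b(cons)+4=f, r(cons)+4=v, a(vowel)+8=i.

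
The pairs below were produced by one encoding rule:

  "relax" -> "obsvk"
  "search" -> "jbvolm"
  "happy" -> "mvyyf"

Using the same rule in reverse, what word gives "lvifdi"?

canyon

r(17)→o(14) and e(4)→b(1) fit y≡21x+21 (mod 26); the inverse of 21 mod 26 is 5. This is an affine cipher: with a=0,…,z=25, each position x becomes (21x+21) mod 26.
Reversing it on lvifdi: l(11)→5·(11−21)≡2=c; v(21)→5·(21−21)≡0=a; i(8)→5·(8−21)≡13=n; f(5)→5·(5−21)≡24=y; d(3)→5·(3−21)≡14=o; i(8)→5·(8−21)≡13=n (all mod 26).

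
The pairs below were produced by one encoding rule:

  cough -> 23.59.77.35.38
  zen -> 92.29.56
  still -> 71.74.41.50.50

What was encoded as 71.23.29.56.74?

scent

c(#3)→23 and o(#15)→59: differences scale by 3, so n = 3·pos + 14. The formula is n = 3×(alphabet index, a=1) + 14.
Undoing it on 71.23.29.56.74: 71→(71−14)÷3=19=s, 23→(23−14)÷3=3=c, 29→(29−14)÷3=5=e, 56→(56−14)÷3=14=n, 74→(74−14)÷3=20=t.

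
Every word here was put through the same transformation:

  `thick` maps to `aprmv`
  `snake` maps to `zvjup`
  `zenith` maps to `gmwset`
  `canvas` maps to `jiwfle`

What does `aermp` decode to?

Each letter shifts forward by (position + 7), i.e. 7, 8, 9, … — the shift grows by one for each successive letter.
Reversing it on aermp: a−7=t, e−8=w, r−9=i, m−10=c, p−11=e.

twice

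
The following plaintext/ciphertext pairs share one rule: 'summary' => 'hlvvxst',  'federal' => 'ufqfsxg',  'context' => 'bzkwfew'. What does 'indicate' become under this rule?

nkqnbxwf

s(18)→h(7) and u(20)→l(11) fit y≡15x+23 (mod 26); the inverse of 15 mod 26 is 7. Each letter's alphabet position (a=0..z=25) is mapped through 15·x+23 mod 26 — an affine cipher.
Applying it to indicate: i(8)→15·8+23≡13=n; n(13)→15·13+23≡10=k; d(3)→15·3+23≡16=q; i(8)→15·8+23≡13=n; c(2)→15·2+23≡1=b; a(0)→15·0+23≡23=x; t(19)→15·19+23≡22=w; e(4)→15·4+23≡5=f (all mod 26).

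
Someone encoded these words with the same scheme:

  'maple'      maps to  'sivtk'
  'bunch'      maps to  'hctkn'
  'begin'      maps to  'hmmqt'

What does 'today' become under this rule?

zwjie

Shifts by position in maple: pos 0: m→s (+6), pos 1: a→i (+8), pos 2: p→v (+6), pos 3: l→t (+8) — repeating every 2. The shifts repeat in a cycle of length 2: positions 0,1,… shift by +6, +8, then the pattern repeats.
Applying it to today: t+6=z, o+8=w, d+6=j, a+8=i, y+6=e.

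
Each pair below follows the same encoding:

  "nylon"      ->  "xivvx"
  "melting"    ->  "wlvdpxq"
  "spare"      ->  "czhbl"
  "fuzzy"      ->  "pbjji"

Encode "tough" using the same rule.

Vowels shift forward by 7 and consonants shift forward by 10.
For tough: t(cons)+10=d, o(vowel)+7=v, u(vowel)+7=b, g(cons)+10=q, h(cons)+10=r.

dvbqr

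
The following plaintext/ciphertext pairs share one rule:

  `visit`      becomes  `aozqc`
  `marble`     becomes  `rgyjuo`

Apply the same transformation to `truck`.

In visit: v→a is +5, i→o is +6, s→z is +7, i→q is +8 — the shift increases by 1 each position. Each letter shifts forward by (position + 5), i.e. 5, 6, 7, … — the shift grows by one for each successive letter.
For truck: t+5=y, r+6=x, u+7=b, c+8=k, k+9=t.

yxbkt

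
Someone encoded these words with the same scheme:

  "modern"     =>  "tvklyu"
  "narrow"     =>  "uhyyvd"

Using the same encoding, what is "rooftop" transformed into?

yvvmavw

Compare letters: m→t is +7, o→v is +7, d→k is +7 — a constant shift. This is a Caesar cipher with shift 7.
For rooftop: r+7=y, o+7=v, o+7=v, f+7=m, t+7=a, o+7=v, p+7=w.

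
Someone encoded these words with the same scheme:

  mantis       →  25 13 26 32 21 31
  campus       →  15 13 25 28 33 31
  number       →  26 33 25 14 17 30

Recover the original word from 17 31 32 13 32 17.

m is letter #13 and maps to 25: an offset of 12. The number is (letter's place in the alphabet, a=1) + 12.
Reversing it on 17 31 32 13 32 17: 17→(17−12)÷1=5=e, 31→(31−12)÷1=19=s, 32→(32−12)÷1=20=t, 13→(13−12)÷1=1=a, 32→(32−12)÷1=20=t, 17→(17−12)÷1=5=e.

estate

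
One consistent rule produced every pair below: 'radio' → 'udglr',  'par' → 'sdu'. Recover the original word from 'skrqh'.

phone

Compare letters: r→u is +3, a→d is +3, d→g is +3 — a constant shift. This is a Caesar cipher with shift 3.
Decoding skrqh: s−3=p, k−3=h, r−3=o, q−3=n, h−3=e.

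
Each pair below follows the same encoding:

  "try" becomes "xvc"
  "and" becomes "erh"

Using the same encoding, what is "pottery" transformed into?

tsxxivc

It's a constant shift of +4 (ROT4).
On pottery: p+4=t, o+4=s, t+4=x, t+4=x, e+4=i, r+4=v, y+4=c.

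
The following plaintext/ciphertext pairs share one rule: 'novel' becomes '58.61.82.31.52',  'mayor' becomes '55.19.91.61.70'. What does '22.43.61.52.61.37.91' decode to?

biology

Each letter becomes 3×(its alphabet position, a=1..z=26) + 16.
Undoing it on 22.43.61.52.61.37.91: 22→(22−16)÷3=2=b, 43→(43−16)÷3=9=i, 61→(61−16)÷3=15=o, 52→(52−16)÷3=12=l, 61→(61−16)÷3=15=o, 37→(37−16)÷3=7=g, 91→(91−16)÷3=25=y.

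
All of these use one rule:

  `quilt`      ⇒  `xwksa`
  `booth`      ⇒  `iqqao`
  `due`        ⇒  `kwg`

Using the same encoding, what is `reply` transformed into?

The rule splits by letter class: vowels +2, consonants +7.
For reply: r(cons)+7=y, e(vowel)+2=g, p(cons)+7=w, l(cons)+7=s, y(cons)+7=f.

ygwsf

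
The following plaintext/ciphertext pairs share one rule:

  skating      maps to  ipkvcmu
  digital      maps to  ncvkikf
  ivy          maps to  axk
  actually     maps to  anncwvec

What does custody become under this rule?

afqvuwe

The output letters match the input read backwards, each shifted +2: skating reversed is gnitaks. Read the word backwards and shift each letter +2.
On custody: reverse → ydotsuc; then shift: y+2=a, d+2=f, o+2=q, t+2=v, s+2=u, u+2=w, c+2=e.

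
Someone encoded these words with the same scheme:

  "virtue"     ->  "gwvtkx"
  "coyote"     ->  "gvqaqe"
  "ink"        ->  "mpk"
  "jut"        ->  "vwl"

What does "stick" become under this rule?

The output letters match the input read backwards, each shifted +2: virtue reversed is eutriv. Two steps: reverse the string, then apply a Caesar shift of +2.
For stick: reverse → kcits; then shift: k+2=m, c+2=e, i+2=k, t+2=v, s+2=u.

mekvu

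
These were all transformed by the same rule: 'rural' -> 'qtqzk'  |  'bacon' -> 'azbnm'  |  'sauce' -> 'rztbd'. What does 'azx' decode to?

Compare letters: r→q is +25, u→t is +25, r→q is +25 — a constant shift. Each letter is shifted forward by 25 in the alphabet (a Caesar shift of +25).
Reversing it on azx: a−25=b, z−25=a, x−25=y.

bay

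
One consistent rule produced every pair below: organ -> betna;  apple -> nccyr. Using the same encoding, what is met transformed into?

zrg

Compare letters: o→b is +13, r→e is +13, g→t is +13 — a constant shift. This is a Caesar cipher with shift 13.
For met: m+13=z, e+13=r, t+13=g.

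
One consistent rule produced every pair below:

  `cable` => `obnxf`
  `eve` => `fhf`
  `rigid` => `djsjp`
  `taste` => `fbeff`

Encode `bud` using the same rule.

Two shifts are in play — +1 for a/e/i/o/u, +12 for every other letter.
For bud: b(cons)+12=n, u(vowel)+1=v, d(cons)+12=p.

nvp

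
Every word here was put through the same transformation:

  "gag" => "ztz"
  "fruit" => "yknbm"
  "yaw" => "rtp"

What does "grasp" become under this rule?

Compare letters: g→z is +19, a→t is +19, g→z is +19 — a constant shift. This is a Caesar cipher with shift 19.
Applying it to grasp: g+19=z, r+19=k, a+19=t, s+19=l, p+19=i.

zktli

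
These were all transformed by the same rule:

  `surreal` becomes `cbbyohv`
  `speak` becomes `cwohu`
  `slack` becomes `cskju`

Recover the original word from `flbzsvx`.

version

Shifts by position in surreal: pos 0: s→c (+10), pos 1: u→b (+7), pos 2: r→b (+10), pos 3: r→y (+7) — repeating every 2. The shifts repeat in a cycle of length 2: positions 0,1,… shift by +10, +7, then the pattern repeats.
Decoding flbzsvx: f−10=v, l−7=e, b−10=r, z−7=s, s−10=i, v−7=o, x−10=n.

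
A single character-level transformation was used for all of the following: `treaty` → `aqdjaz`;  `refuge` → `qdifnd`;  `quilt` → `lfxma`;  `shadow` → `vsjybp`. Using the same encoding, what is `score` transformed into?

vtbqd

Treating letters as 0–25, the rule is x ↦ 5x + 9 (mod 26).
Applying it to score: s(18)→5·18+9≡21=v; c(2)→5·2+9≡19=t; o(14)→5·14+9≡1=b; r(17)→5·17+9≡16=q; e(4)→5·4+9≡3=d (all mod 26).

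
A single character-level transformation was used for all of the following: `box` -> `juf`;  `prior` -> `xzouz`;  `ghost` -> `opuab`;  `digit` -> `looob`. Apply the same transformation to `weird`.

ekozl

The shift depends on letter class: consonant b→j is +8, but vowel o→u is +6. Two shifts are in play — +6 for a/e/i/o/u, +8 for every other letter.
Applying it to weird: w(cons)+8=e, e(vowel)+6=k, i(vowel)+6=o, r(cons)+8=z, d(cons)+8=l.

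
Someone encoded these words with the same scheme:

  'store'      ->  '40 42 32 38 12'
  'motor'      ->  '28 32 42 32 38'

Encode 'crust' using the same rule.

s(#19)→40 and t(#20)→42: differences scale by 2, so n = 2·pos + 2. Each letter becomes 2×(its alphabet position, a=1..z=26) + 2.
For crust: c=3→8, r=18→38, u=21→44, s=19→40, t=20→42.

8 38 44 40 42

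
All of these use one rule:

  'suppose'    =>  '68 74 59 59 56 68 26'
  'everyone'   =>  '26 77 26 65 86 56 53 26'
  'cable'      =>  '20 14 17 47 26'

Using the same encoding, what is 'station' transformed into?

68 71 14 71 38 56 53

s(#19)→68 and u(#21)→74: differences scale by 3, so n = 3·pos + 11. The formula is n = 3×(alphabet index, a=1) + 11.
For station: s=19→68, t=20→71, a=1→14, t=20→71, i=9→38, o=15→56, n=14→53.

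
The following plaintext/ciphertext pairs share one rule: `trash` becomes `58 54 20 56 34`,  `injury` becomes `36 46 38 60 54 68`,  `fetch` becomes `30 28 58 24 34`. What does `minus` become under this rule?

44 36 46 60 56

t(#20)→58 and r(#18)→54: differences scale by 2, so n = 2·pos + 18. With a=1..z=26, the number is 2·pos + 18.
On minus: m=13→44, i=9→36, n=14→46, u=21→60, s=19→56.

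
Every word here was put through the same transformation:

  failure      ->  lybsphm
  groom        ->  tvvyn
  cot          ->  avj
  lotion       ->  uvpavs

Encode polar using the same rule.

The word is reversed, then every letter is shifted forward by 7.
For polar: reverse → ralop; then shift: r+7=y, a+7=h, l+7=s, o+7=v, p+7=w.

yhsvw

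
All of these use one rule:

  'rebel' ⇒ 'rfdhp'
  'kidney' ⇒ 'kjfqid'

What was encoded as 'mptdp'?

The shift increases by 1 at each position, starting from +0: 0, 1, 2, ….
Undoing it on mptdp: m−0=m, p−1=o, t−2=r, d−3=a, p−4=l.

moral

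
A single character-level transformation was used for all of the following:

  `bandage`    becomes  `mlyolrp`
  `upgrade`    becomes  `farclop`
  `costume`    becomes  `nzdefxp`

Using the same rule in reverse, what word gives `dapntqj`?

It's a constant shift of +11 (ROT11).
Undoing it on dapntqj: d−11=s, a−11=p, p−11=e, n−11=c, t−11=i, q−11=f, j−11=y.

specify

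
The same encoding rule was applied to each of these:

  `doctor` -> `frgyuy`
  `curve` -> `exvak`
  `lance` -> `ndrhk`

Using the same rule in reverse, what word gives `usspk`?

spoke

In doctor: d→f is +2, o→r is +3, c→g is +4, t→y is +5 — the shift increases by 1 each position. Letter i (0-indexed) is shifted by i+2, so successive shifts are 2, 3, 4, ….
Reversing it on usspk: u−2=s, s−3=p, s−4=o, p−5=k, k−6=e.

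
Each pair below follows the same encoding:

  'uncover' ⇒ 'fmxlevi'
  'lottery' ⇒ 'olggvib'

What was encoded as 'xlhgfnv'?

costume

Each pair mirrors across the alphabet (u↔f, n↔m, c↔x): positions sum to 25. This is the alphabet-reversal cipher (Atbash): a becomes z, b becomes y, etc.
Undoing it on xlhgfnv: x↔c, l↔o, h↔s, g↔t, f↔u, n↔m, v↔e.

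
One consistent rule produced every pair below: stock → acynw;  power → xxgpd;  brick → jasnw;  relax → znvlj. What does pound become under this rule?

xxeyp

Letter i (0-indexed) is shifted by i+8, so successive shifts are 8, 9, 10, ….
For pound: p+8=x, o+9=x, u+10=e, n+11=y, d+12=p.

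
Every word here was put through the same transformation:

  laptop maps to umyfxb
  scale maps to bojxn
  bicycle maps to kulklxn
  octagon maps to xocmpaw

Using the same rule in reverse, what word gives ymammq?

parade

Shifts by position in laptop: pos 0: l→u (+9), pos 1: a→m (+12), pos 2: p→y (+9), pos 3: t→f (+12) — repeating every 2. The shifts repeat in a cycle of length 2: positions 0,1,… shift by +9, +12, then the pattern repeats.
Reversing it on ymammq: y−9=p, m−12=a, a−9=r, m−12=a, m−9=d, q−12=e.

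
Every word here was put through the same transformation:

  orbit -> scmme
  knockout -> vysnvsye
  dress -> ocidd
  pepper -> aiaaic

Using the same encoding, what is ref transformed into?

ciq

Vowels shift forward by 4 and consonants shift forward by 11.
Applying it to ref: r(cons)+11=c, e(vowel)+4=i, f(cons)+11=q.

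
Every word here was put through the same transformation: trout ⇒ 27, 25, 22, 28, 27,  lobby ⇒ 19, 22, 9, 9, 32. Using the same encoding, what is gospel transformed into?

14, 22, 26, 23, 12, 19

t is letter #20 and maps to 27: an offset of 7. Each letter is replaced by its alphabet position (a=1..z=26) + 7.
Applying it to gospel: g=7→14, o=15→22, s=19→26, p=16→23, e=5→12, l=12→19.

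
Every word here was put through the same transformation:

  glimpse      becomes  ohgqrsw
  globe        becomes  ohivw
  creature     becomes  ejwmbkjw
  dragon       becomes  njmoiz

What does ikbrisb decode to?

Each letter's alphabet position (a=0..z=25) is mapped through 9·x+12 mod 26 — an affine cipher.
Reversing it on ikbrisb: i(8)→3·(8−12)≡14=o; k(10)→3·(10−12)≡20=u; b(1)→3·(1−12)≡19=t; r(17)→3·(17−12)≡15=p; i(8)→3·(8−12)≡14=o; s(18)→3·(18−12)≡18=s; b(1)→3·(1−12)≡19=t (all mod 26).

outpost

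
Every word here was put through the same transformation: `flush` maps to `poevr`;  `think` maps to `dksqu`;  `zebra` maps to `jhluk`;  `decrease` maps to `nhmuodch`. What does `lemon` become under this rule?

Shifts by position in flush: pos 0: f→p (+10), pos 1: l→o (+3), pos 2: u→e (+10), pos 3: s→v (+3) — repeating every 2. The shifts repeat in a cycle of length 2: positions 0,1,… shift by +10, +3, then the pattern repeats.
Applying it to lemon: l+10=v, e+3=h, m+10=w, o+3=r, n+10=x.

vhwrx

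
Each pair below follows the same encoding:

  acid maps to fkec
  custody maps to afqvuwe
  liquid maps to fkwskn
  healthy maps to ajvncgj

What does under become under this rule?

The output letters match the input read backwards, each shifted +2: acid reversed is dica. Read the word backwards and shift each letter +2.
On under: reverse → rednu; then shift: r+2=t, e+2=g, d+2=f, n+2=p, u+2=w.

tgfpw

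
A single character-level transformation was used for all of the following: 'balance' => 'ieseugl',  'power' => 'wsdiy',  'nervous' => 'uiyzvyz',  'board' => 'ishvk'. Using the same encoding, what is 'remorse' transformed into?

yitsywl

Shifts by position in balance: pos 0: b→i (+7), pos 1: a→e (+4), pos 2: l→s (+7), pos 3: a→e (+4) — repeating every 2. The shifts repeat in a cycle of length 2: positions 0,1,… shift by +7, +4, then the pattern repeats.
For remorse: r+7=y, e+4=i, m+7=t, o+4=s, r+7=y, s+4=w, e+7=l.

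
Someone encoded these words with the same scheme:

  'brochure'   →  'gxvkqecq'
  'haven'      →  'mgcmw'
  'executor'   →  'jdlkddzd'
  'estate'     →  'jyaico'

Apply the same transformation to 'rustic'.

In brochure: b→g is +5, r→x is +6, o→v is +7, c→k is +8 — the shift increases by 1 each position. The shift increases by 1 at each position, starting from +5: 5, 6, 7, ….
For rustic: r+5=w, u+6=a, s+7=z, t+8=b, i+9=r, c+10=m.

wazbrm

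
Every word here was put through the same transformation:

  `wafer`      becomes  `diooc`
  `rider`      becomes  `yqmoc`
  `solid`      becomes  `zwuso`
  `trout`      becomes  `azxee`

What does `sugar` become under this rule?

zcpkc

In wafer: w→d is +7, a→i is +8, f→o is +9, e→o is +10 — the shift increases by 1 each position. The shift increases by 1 at each position, starting from +7: 7, 8, 9, ….
For sugar: s+7=z, u+8=c, g+9=p, a+10=k, r+11=c.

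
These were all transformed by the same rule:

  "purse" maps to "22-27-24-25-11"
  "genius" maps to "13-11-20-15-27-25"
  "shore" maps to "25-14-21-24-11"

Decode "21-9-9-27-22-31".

p is letter #16 and maps to 22: an offset of 6. The number is (letter's place in the alphabet, a=1) + 6.
Decoding 21-9-9-27-22-31: 21→(21−6)÷1=15=o, 9→(9−6)÷1=3=c, 9→(9−6)÷1=3=c, 27→(27−6)÷1=21=u, 22→(22−6)÷1=16=p, 31→(31−6)÷1=25=y.

occupy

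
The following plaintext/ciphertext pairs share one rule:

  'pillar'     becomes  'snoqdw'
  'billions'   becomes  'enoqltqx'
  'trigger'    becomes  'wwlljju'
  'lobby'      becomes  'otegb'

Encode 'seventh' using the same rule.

vjyjqyk

Shifts by position in pillar: pos 0: p→s (+3), pos 1: i→n (+5), pos 2: l→o (+3), pos 3: l→q (+5) — repeating every 2. The shifts repeat in a cycle of length 2: positions 0,1,… shift by +3, +5, then the pattern repeats.
On seventh: s+3=v, e+5=j, v+3=y, e+5=j, n+3=q, t+5=y, h+3=k.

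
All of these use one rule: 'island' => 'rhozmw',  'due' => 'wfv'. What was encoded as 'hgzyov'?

Each letter is replaced by its mirror in the alphabet: a↔z, b↔y, c↔x, and so on (the Atbash cipher).
Reversing it on hgzyov: h↔s, g↔t, z↔a, y↔b, o↔l, v↔e.

stable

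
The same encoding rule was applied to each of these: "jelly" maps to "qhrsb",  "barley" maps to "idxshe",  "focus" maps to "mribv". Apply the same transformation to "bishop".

Shifts by position in jelly: pos 0: j→q (+7), pos 1: e→h (+3), pos 2: l→r (+6), pos 3: l→s (+7), pos 4: y→b (+3) — repeating every 3. It's a Vigenère-style cipher with numeric key [7,3,6]: position i shifts by key[i mod 3].
On bishop: b+7=i, i+3=l, s+6=y, h+7=o, o+3=r, p+6=v.

ilyorv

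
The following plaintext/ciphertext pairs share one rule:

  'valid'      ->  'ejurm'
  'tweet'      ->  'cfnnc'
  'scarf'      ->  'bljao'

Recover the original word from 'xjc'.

oat

Each letter is shifted forward by 9 in the alphabet (a Caesar shift of +9).
Decoding xjc: x−9=o, j−9=a, c−9=t.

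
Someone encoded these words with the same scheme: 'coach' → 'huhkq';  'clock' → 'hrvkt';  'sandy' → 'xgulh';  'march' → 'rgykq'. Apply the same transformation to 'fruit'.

Letter i (0-indexed) is shifted by i+5, so successive shifts are 5, 6, 7, ….
Applying it to fruit: f+5=k, r+6=x, u+7=b, i+8=q, t+9=c.

kxbqc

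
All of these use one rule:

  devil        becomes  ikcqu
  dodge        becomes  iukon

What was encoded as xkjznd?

In devil: d→i is +5, e→k is +6, v→c is +7, i→q is +8 — the shift increases by 1 each position. The shift increases by 1 at each position, starting from +5: 5, 6, 7, ….
Reversing it on xkjznd: x−5=s, k−6=e, j−7=c, z−8=r, n−9=e, d−10=t.

secret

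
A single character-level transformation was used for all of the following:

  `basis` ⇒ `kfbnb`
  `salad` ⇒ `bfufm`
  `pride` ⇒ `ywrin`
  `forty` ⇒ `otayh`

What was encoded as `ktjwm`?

board

Shifts by position in basis: pos 0: b→k (+9), pos 1: a→f (+5), pos 2: s→b (+9), pos 3: i→n (+5) — repeating every 2. The shifts repeat in a cycle of length 2: positions 0,1,… shift by +9, +5, then the pattern repeats.
Undoing it on ktjwm: k−9=b, t−5=o, j−9=a, w−5=r, m−9=d.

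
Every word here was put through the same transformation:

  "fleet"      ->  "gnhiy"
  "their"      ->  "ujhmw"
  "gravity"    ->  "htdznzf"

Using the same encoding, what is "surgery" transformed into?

twukjxf

In fleet: f→g is +1, l→n is +2, e→h is +3, e→i is +4 — the shift increases by 1 each position. Letter i (0-indexed) is shifted by i+1, so successive shifts are 1, 2, 3, ….
For surgery: s+1=t, u+2=w, r+3=u, g+4=k, e+5=j, r+6=x, y+7=f.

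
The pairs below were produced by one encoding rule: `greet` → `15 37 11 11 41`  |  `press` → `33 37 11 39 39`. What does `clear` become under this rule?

7 25 11 3 37

g(#7)→15 and r(#18)→37: differences scale by 2, so n = 2·pos + 1. The formula is n = 2×(alphabet index, a=1) + 1.
On clear: c=3→7, l=12→25, e=5→11, a=1→3, r=18→37.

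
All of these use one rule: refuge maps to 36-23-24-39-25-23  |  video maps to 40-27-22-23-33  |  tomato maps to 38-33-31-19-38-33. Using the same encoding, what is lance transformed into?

The number is (letter's place in the alphabet, a=1) + 18.
On lance: l=12→30, a=1→19, n=14→32, c=3→21, e=5→23.

30-19-32-21-23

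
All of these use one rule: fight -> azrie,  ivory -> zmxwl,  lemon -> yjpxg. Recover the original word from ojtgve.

peanut

f(5)→a(0) and i(8)→z(25) fit y≡17x+19 (mod 26); the inverse of 17 mod 26 is 23. This is an affine cipher: with a=0,…,z=25, each position x becomes (17x+19) mod 26.
Decoding ojtgve: o(14)→23·(14−19)≡15=p; j(9)→23·(9−19)≡4=e; t(19)→23·(19−19)≡0=a; g(6)→23·(6−19)≡13=n; v(21)→23·(21−19)≡20=u; e(4)→23·(4−19)≡19=t (all mod 26).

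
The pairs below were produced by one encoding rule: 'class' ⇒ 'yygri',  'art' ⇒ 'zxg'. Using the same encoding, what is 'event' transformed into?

The output letters match the input read backwards, each shifted +6: class reversed is ssalc. Two steps: reverse the string, then apply a Caesar shift of +6.
For event: reverse → tneve; then shift: t+6=z, n+6=t, e+6=k, v+6=b, e+6=k.

ztkbk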